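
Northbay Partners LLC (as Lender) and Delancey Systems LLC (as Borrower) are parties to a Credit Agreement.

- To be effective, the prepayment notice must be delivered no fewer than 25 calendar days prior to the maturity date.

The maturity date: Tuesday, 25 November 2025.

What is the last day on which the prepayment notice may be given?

31 October 2025

Counting back 25 calendar days from 25 November 2025 gives 31 October 2025.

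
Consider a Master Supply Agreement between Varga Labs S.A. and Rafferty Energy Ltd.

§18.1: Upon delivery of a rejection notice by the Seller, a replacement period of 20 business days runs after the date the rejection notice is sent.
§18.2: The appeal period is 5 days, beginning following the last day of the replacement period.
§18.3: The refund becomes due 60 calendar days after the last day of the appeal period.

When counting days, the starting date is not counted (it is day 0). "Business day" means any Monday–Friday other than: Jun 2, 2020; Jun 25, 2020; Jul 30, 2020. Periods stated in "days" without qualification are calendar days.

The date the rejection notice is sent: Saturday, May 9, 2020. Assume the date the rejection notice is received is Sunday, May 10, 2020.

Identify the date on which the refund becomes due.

Aug 12, 2020

From Saturday, May 9, 2020, 20 business days (May 11, May 12, May 13, May 14, …, Jun 4, Jun 5, Jun 8, skipping weekends and the listed holiday on Jun 2) brings us to Monday, Jun 8, 2020, which is the last day of the replacement period.
The last day of the appeal period: Jun 8, 2020 + 5 days = Jun 13, 2020.
Adding 60 calendar days to Jun 13, 2020 gives Aug 12, 2020, which is the date on which the refund becomes due.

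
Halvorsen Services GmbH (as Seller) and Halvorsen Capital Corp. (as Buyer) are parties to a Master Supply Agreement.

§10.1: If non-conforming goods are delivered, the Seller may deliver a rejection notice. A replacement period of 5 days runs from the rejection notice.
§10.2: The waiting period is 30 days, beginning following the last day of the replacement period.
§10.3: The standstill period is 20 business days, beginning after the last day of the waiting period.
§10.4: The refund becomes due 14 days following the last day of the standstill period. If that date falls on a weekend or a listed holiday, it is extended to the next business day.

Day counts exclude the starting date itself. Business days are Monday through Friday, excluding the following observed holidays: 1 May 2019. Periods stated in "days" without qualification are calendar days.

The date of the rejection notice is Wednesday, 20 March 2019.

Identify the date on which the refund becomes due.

6 June 2019

The last day of the replacement period: 5 calendar days after 20 March 2019 is 25 March 2019.
The last day of the waiting period: 30 calendar days after 25 March 2019 is 24 April 2019.
The last day of the standstill period: counting 20 business days from Wednesday, 24 April 2019 (Apr 25, Apr 26, Apr 29, Apr 30, …, May 21, May 22, May 23, skipping weekends and the listed holiday on May 1) reaches Thursday, 23 May 2019.
The date on which the refund becomes due: 14 calendar days after 23 May 2019 is 6 June 2019. 6 June 2019 is a Thursday and is not a listed holiday, so no roll-forward applies.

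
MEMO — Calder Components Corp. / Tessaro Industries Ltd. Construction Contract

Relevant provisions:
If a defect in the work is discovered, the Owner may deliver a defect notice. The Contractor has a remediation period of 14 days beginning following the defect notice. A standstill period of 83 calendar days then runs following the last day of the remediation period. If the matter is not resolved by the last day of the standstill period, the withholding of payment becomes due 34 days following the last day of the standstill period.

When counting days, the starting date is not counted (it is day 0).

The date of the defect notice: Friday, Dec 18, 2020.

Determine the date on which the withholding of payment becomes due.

Adding 14 calendar days to Dec 18, 2020 gives Jan 1, 2021, which is the last day of the remediation period.
The last day of the standstill period: 83 calendar days after Jan 1, 2021 is Mar 25, 2021.
Adding 34 calendar days to Mar 25, 2021 gives Apr 28, 2021, which is the date on which the withholding of payment becomes due.

Apr 28, 2021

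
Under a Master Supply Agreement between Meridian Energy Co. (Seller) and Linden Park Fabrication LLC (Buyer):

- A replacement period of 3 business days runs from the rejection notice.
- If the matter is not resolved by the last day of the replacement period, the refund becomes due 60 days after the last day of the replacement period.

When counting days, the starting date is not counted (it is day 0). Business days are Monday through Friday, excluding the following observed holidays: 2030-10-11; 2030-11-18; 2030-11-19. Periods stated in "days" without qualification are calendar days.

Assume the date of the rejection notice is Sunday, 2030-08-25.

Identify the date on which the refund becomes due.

From Sunday, 2030-08-25, 3 business days (Aug 26, Aug 27, Aug 28, skipping weekends) brings us to Wednesday, 2030-08-28, which is the last day of the replacement period.
The date on which the refund becomes due: 2030-08-28 + 60 days = 2030-10-27.

2030-10-27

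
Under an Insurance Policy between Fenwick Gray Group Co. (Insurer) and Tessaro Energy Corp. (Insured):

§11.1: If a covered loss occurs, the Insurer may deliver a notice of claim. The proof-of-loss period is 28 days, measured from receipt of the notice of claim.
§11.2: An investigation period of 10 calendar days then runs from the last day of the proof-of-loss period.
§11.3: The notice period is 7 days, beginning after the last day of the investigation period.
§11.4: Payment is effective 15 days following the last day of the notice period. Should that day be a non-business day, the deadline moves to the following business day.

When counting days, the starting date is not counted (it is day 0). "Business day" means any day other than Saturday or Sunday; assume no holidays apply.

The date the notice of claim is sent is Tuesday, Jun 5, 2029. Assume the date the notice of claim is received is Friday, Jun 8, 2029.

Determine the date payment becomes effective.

Aug 7, 2029

The last day of the proof-of-loss period: Jun 8, 2029 + 28 days = Jul 6, 2029.
The last day of the investigation period: Jul 6, 2029 + 10 days = Jul 16, 2029.
The last day of the notice period: 7 calendar days after Jul 16, 2029 is Jul 23, 2029.
Adding 15 calendar days to Jul 23, 2029 gives Aug 7, 2029, which is the date payment becomes effective. Aug 7, 2029 is a Tuesday, so no roll-forward applies.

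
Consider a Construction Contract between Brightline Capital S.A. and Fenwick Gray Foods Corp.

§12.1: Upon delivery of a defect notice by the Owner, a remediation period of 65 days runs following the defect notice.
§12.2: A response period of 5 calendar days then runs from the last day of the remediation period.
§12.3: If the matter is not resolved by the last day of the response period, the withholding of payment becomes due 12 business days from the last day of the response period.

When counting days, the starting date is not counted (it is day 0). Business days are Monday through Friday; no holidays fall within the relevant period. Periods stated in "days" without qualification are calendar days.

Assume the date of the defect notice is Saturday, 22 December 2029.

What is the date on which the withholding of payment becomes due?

19 March 2030

The last day of the remediation period: 22 December 2029 + 65 days = 25 February 2030.
Adding 5 calendar days to 25 February 2030 gives 2 March 2030, which is the last day of the response period.
From Saturday, 2 March 2030, 12 business days (Mar 4, Mar 5, Mar 6, Mar 7, …, Mar 15, Mar 18, Mar 19, skipping weekends) brings us to Tuesday, 19 March 2030, which is the date on which the withholding of payment becomes due.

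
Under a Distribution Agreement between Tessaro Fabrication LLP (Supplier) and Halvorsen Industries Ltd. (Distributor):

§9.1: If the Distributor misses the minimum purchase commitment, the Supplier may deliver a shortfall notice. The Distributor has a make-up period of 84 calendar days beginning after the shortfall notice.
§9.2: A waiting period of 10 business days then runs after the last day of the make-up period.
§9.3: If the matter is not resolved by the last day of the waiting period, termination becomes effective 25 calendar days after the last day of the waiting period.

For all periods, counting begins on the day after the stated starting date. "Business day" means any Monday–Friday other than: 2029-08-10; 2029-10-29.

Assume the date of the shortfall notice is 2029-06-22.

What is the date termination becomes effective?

The last day of the make-up period: 2029-06-22 + 84 days = 2029-09-14.
The last day of the waiting period: counting 10 business days from Friday, 2029-09-14 (Sep 17, Sep 18, Sep 19, Sep 20, Sep 21, Sep 24, Sep 25, Sep 26, Sep 27, Sep 28, skipping weekends) reaches Friday, 2029-09-28.
The date termination becomes effective: 2029-09-28 + 25 days = 2029-10-23.

2029-10-23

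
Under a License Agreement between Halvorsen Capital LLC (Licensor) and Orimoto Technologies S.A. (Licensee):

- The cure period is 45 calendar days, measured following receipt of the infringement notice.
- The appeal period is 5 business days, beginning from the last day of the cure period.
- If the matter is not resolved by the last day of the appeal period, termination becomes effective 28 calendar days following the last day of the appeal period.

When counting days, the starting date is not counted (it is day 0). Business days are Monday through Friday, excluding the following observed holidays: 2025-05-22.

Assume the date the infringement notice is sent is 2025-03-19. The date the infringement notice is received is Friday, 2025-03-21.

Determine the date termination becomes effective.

The last day of the cure period: 45 calendar days after 2025-03-21 is 2025-05-05.
The last day of the appeal period: counting 5 business days from Monday, 2025-05-05 (May 6, May 7, May 8, May 9, May 12, skipping weekends) reaches Monday, 2025-05-12.
The date termination becomes effective: 2025-05-12 + 28 days = 2025-06-09.

2025-06-09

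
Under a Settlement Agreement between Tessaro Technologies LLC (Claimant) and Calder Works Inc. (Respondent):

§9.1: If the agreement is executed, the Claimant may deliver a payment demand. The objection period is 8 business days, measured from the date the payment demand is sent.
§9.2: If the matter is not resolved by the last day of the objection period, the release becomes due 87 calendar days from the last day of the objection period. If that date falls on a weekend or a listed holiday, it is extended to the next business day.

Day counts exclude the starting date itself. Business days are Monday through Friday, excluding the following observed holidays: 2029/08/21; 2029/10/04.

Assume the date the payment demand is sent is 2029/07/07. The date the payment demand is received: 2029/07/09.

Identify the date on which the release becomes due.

2029/10/15

The last day of the objection period: counting 8 business days from Saturday, 2029/07/07 (Jul 9, Jul 10, Jul 11, Jul 12, Jul 13, Jul 16, Jul 17, Jul 18, skipping weekends) reaches Wednesday, 2029/07/18.
The date on which the release becomes due: 2029/07/18 + 87 days = 2029/10/13. That falls on a Saturday, so it rolls to the next business day, Monday, 2029/10/15.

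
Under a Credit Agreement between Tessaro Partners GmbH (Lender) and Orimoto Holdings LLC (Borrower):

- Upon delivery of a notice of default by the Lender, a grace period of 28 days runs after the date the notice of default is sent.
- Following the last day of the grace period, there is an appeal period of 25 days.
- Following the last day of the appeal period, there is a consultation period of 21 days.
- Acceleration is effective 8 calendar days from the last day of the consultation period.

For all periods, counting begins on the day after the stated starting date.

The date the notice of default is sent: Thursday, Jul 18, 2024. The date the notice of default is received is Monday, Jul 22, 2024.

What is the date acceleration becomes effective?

The last day of the grace period: Jul 18, 2024 + 28 days = Aug 15, 2024.
Adding 25 calendar days to Aug 15, 2024 gives Sep 9, 2024, which is the last day of the appeal period.
The last day of the consultation period: Sep 9, 2024 + 21 days = Sep 30, 2024.
Adding 8 calendar days to Sep 30, 2024 gives Oct 8, 2024, which is the date acceleration becomes effective.

Oct 8, 2024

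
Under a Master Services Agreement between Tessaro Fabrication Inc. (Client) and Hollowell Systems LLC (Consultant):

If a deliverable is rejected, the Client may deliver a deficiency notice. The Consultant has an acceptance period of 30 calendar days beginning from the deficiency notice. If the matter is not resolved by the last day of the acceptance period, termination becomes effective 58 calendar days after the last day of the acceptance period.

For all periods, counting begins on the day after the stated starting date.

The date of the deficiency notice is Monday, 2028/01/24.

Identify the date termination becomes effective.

Adding 30 calendar days to 2028/01/24 gives 2028/02/23, which is the last day of the acceptance period.
The date termination becomes effective: 2028/02/23 + 58 days = 2028/04/21.

2028/04/21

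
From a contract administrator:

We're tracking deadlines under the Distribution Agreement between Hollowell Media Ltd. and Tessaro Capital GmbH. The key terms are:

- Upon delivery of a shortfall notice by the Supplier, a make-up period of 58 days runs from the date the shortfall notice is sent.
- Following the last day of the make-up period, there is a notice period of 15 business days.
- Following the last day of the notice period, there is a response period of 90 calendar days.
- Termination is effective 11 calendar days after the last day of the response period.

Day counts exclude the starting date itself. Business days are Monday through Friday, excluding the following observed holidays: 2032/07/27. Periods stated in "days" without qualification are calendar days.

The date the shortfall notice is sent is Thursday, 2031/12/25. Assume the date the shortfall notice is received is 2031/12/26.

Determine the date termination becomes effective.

2032/06/21

The last day of the make-up period: 2031/12/25 + 58 days = 2032/02/21.
The last day of the notice period: 15 business days after Saturday, 2032/02/21, skipping weekends — Feb 23, Feb 24, Feb 25, Feb 26, …, Mar 10, Mar 11, Mar 12 — lands on Friday, 2032/03/12.
The last day of the response period: 90 calendar days after 2032/03/12 is 2032/06/10.
The date termination becomes effective: 2032/06/10 + 11 days = 2032/06/21.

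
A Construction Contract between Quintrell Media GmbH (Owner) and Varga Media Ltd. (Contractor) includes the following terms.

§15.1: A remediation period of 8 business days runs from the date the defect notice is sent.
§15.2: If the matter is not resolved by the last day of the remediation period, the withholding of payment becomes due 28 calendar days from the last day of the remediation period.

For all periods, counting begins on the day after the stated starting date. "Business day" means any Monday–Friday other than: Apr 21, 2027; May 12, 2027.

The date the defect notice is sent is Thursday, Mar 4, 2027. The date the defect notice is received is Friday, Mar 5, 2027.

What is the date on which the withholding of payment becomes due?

The last day of the remediation period: counting 8 business days from Thursday, Mar 4, 2027 (Mar 5, Mar 8, Mar 9, Mar 10, Mar 11, Mar 12, Mar 15, Mar 16, skipping weekends) reaches Tuesday, Mar 16, 2027.
The date on which the withholding of payment becomes due: Mar 16, 2027 + 28 days = Apr 13, 2027.

Apr 13, 2027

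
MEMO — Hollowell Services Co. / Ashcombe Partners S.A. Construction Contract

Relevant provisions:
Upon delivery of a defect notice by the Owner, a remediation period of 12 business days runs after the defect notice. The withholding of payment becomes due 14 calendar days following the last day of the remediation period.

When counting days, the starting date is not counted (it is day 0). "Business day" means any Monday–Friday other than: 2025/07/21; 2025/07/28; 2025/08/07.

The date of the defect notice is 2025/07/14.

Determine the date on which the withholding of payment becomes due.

From Monday, 2025/07/14, 12 business days (Jul 15, Jul 16, Jul 17, Jul 18, …, Jul 30, Jul 31, Aug 1, skipping weekends and the listed holidays on Jul 21, Jul 28) brings us to Friday, 2025/08/01, which is the last day of the remediation period.
The date on which the withholding of payment becomes due: 14 calendar days after 2025/08/01 is 2025/08/15.

2025/08/15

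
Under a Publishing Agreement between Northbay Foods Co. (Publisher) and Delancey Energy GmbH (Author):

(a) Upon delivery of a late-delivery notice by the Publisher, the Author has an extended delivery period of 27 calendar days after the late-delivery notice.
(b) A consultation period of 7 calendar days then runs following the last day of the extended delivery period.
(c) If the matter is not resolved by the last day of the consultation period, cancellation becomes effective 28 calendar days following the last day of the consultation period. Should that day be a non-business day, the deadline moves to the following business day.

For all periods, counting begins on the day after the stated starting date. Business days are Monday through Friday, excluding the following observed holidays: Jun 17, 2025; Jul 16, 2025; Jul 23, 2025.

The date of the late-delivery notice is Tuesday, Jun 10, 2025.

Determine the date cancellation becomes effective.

Aug 11, 2025

The last day of the extended delivery period: Jun 10, 2025 + 27 days = Jul 7, 2025.
Adding 7 calendar days to Jul 7, 2025 gives Jul 14, 2025, which is the last day of the consultation period.
The date cancellation becomes effective: 28 calendar days after Jul 14, 2025 is Aug 11, 2025. Aug 11, 2025 is a Monday and is not a listed holiday, so no roll-forward applies.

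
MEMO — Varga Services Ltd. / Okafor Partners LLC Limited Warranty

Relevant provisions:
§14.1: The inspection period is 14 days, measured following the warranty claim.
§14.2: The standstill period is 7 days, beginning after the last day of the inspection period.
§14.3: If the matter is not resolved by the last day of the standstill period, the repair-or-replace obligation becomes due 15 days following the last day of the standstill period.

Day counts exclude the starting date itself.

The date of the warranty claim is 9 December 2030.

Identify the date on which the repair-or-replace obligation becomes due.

Adding 14 calendar days to 9 December 2030 gives 23 December 2030, which is the last day of the inspection period.
The last day of the standstill period: 7 calendar days after 23 December 2030 is 30 December 2030.
The date on which the repair-or-replace obligation becomes due: 30 December 2030 + 15 days = 14 January 2031.

14 January 2031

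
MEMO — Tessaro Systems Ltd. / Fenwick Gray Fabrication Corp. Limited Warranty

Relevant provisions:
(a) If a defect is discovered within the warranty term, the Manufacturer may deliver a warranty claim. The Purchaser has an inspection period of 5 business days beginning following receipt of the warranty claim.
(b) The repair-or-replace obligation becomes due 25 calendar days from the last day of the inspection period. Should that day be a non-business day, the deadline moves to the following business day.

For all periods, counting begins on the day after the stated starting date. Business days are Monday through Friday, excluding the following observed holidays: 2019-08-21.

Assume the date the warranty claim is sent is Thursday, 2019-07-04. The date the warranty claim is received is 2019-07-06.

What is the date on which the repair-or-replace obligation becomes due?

2019-08-06

From Saturday, 2019-07-06, 5 business days (Jul 8, Jul 9, Jul 10, Jul 11, Jul 12, skipping weekends) brings us to Friday, 2019-07-12, which is the last day of the inspection period.
The date on which the repair-or-replace obligation becomes due: 25 calendar days after 2019-07-12 is 2019-08-06. 2019-08-06 is a Tuesday and is not a listed holiday, so no roll-forward applies.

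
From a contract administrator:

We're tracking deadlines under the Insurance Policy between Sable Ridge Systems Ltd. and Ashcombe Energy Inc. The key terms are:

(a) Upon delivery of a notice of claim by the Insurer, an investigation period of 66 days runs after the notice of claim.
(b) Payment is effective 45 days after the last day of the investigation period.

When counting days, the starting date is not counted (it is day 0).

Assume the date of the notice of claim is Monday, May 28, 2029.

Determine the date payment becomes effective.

Adding 66 calendar days to May 28, 2029 gives August 2, 2029, which is the last day of the investigation period.
The date payment becomes effective: 45 calendar days after August 2, 2029 is September 16, 2029.

September 16, 2029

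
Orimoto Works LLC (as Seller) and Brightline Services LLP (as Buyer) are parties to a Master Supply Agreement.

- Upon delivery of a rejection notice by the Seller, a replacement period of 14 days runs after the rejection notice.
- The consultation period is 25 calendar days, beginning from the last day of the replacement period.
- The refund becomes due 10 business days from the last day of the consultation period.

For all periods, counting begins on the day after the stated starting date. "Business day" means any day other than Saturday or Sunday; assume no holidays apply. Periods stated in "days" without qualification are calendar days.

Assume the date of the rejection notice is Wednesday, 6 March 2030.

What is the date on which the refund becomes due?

26 April 2030

Adding 14 calendar days to 6 March 2030 gives 20 March 2030, which is the last day of the replacement period.
The last day of the consultation period: 25 calendar days after 20 March 2030 is 14 April 2030.
From Sunday, 14 April 2030, 10 business days (Apr 15, Apr 16, Apr 17, Apr 18, Apr 19, Apr 22, Apr 23, Apr 24, Apr 25, Apr 26, skipping weekends) brings us to Friday, 26 April 2030, which is the date on which the refund becomes due.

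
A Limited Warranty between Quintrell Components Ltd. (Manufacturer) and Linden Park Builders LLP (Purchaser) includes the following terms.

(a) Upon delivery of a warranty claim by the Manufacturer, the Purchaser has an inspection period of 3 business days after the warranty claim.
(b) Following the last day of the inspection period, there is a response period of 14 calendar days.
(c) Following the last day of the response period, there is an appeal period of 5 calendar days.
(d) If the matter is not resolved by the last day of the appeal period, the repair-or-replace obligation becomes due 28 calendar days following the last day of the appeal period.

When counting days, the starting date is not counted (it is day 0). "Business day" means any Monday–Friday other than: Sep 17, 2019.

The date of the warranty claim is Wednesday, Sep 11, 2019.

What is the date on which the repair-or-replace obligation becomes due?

From Wednesday, Sep 11, 2019, 3 business days (Sep 12, Sep 13, Sep 16, skipping weekends) brings us to Monday, Sep 16, 2019, which is the last day of the inspection period.
The last day of the response period: Sep 16, 2019 + 14 days = Sep 30, 2019.
The last day of the appeal period: Sep 30, 2019 + 5 days = Oct 5, 2019.
The date on which the repair-or-replace obligation becomes due: Oct 5, 2019 + 28 days = Nov 2, 2019.

Nov 2, 2019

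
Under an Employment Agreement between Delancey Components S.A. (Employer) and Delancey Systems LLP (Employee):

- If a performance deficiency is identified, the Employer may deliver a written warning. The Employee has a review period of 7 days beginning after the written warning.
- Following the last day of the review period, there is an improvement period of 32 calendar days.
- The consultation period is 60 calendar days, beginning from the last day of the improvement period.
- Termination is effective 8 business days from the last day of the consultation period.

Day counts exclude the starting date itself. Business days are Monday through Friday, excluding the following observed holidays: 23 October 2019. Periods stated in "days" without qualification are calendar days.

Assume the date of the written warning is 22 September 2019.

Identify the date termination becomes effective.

9 January 2020

The last day of the review period: 22 September 2019 + 7 days = 29 September 2019.
The last day of the improvement period: 32 calendar days after 29 September 2019 is 31 October 2019.
The last day of the consultation period: 31 October 2019 + 60 days = 30 December 2019.
The date termination becomes effective: 8 business days after Monday, 30 December 2019, skipping weekends — Dec 31, Jan 1, Jan 2, Jan 3, Jan 6, Jan 7, Jan 8, Jan 9 — lands on Thursday, 9 January 2020.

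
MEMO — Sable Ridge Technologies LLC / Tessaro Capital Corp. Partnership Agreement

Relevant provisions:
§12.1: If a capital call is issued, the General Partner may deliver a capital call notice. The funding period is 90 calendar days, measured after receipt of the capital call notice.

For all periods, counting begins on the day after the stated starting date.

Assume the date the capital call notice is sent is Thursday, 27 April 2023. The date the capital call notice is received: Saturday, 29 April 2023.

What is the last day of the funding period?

Adding 90 calendar days to 29 April 2023 gives 28 July 2023, which is the last day of the funding period.

28 July 2023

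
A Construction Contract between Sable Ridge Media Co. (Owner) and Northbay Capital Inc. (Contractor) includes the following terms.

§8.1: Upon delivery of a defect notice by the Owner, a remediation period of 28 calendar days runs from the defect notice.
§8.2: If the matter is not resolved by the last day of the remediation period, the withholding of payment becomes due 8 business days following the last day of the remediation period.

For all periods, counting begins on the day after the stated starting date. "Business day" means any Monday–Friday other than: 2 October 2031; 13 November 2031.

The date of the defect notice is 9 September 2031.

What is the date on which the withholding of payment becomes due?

17 October 2031

The last day of the remediation period: 9 September 2031 + 28 days = 7 October 2031.
The date on which the withholding of payment becomes due: 8 business days after Tuesday, 7 October 2031, skipping weekends — Oct 8, Oct 9, Oct 10, Oct 13, Oct 14, Oct 15, Oct 16, Oct 17 — lands on Friday, 17 October 2031.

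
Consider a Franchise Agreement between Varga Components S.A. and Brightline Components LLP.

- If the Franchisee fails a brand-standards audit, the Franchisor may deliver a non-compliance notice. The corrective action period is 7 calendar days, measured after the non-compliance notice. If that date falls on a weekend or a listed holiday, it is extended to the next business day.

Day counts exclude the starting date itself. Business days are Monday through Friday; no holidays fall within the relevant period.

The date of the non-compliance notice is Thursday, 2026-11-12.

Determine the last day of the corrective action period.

2026-11-19

Adding 7 calendar days to 2026-11-12 gives 2026-11-19, which is the last day of the corrective action period. 2026-11-19 is a Thursday, so no roll-forward applies.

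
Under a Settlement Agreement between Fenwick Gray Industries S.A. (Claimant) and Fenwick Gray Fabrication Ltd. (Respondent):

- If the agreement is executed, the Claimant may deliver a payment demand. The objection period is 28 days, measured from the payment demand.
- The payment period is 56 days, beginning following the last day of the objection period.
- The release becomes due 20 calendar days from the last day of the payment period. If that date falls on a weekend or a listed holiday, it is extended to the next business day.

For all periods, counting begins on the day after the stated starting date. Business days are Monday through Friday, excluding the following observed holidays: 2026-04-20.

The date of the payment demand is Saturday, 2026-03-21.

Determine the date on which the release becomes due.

2026-07-03

The last day of the objection period: 28 calendar days after 2026-03-21 is 2026-04-18.
Adding 56 calendar days to 2026-04-18 gives 2026-06-13, which is the last day of the payment period.
Adding 20 calendar days to 2026-06-13 gives 2026-07-03, which is the date on which the release becomes due. 2026-07-03 is a Friday and is not a listed holiday, so no roll-forward applies.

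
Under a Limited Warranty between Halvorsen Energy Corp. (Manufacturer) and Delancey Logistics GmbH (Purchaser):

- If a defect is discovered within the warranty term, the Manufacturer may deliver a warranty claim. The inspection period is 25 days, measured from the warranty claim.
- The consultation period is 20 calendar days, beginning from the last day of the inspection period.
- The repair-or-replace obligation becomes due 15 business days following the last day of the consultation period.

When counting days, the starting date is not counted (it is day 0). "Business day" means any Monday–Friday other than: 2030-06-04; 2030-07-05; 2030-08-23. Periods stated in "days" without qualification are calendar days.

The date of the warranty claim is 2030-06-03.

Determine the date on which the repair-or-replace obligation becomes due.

2030-08-08

The last day of the inspection period: 2030-06-03 + 25 days = 2030-06-28.
The last day of the consultation period: 2030-06-28 + 20 days = 2030-07-18.
From Thursday, 2030-07-18, 15 business days (Jul 19, Jul 22, Jul 23, Jul 24, …, Aug 6, Aug 7, Aug 8, skipping weekends) brings us to Thursday, 2030-08-08, which is the date on which the repair-or-replace obligation becomes due.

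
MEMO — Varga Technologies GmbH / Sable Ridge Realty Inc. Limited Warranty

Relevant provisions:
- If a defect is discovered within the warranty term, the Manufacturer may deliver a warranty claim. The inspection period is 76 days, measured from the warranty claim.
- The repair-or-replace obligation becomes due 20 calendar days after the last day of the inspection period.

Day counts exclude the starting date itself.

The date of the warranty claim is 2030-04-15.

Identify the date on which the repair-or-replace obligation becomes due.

Adding 76 calendar days to 2030-04-15 gives 2030-06-30, which is the last day of the inspection period.
Adding 20 calendar days to 2030-06-30 gives 2030-07-20, which is the date on which the repair-or-replace obligation becomes due.

2030-07-20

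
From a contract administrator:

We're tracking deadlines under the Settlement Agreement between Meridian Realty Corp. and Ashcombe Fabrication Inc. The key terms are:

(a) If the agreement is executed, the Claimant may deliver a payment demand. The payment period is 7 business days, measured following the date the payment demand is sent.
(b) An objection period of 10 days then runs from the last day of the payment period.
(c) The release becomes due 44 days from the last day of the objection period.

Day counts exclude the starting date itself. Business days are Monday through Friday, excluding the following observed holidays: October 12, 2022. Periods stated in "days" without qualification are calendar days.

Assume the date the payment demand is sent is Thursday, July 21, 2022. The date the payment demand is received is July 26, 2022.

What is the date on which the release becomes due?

From Thursday, July 21, 2022, 7 business days (Jul 22, Jul 25, Jul 26, Jul 27, Jul 28, Jul 29, Aug 1, skipping weekends) brings us to Monday, August 1, 2022, which is the last day of the payment period.
Adding 10 calendar days to August 1, 2022 gives August 11, 2022, which is the last day of the objection period.
The date on which the release becomes due: 44 calendar days after August 11, 2022 is September 24, 2022.

September 24, 2022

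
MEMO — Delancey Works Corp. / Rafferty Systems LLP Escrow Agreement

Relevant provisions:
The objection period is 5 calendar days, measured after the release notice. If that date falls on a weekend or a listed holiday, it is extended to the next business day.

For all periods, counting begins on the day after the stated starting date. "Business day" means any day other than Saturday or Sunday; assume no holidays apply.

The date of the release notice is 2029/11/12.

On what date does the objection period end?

The last day of the objection period: 2029/11/12 + 5 days = 2029/11/17. That falls on a Saturday, so it rolls to the next business day, Monday, 2029/11/19.

2029/11/19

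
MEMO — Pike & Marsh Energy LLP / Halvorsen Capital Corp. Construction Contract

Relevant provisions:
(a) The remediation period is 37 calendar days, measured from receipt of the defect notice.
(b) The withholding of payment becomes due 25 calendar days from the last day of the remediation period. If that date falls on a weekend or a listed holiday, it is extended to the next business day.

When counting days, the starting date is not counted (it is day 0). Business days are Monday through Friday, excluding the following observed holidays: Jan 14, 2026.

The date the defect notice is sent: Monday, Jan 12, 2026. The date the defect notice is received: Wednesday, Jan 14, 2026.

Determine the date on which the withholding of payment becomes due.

Mar 17, 2026

The last day of the remediation period: 37 calendar days after Jan 14, 2026 is Feb 20, 2026.
The date on which the withholding of payment becomes due: Feb 20, 2026 + 25 days = Mar 17, 2026. Mar 17, 2026 is a Tuesday and is not a listed holiday, so no roll-forward applies.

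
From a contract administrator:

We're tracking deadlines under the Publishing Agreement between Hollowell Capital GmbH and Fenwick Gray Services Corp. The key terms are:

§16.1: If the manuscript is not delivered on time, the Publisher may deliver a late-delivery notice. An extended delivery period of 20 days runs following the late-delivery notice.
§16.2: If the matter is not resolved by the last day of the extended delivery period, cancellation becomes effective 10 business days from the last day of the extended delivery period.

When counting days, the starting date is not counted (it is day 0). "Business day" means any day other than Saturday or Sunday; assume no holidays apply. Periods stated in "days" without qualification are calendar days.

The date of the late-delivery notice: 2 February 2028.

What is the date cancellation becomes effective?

The last day of the extended delivery period: 2 February 2028 + 20 days = 22 February 2028.
The date cancellation becomes effective: counting 10 business days from Tuesday, 22 February 2028 (Feb 23, Feb 24, Feb 25, Feb 28, Feb 29, Mar 1, Mar 2, Mar 3, Mar 6, Mar 7, skipping weekends) reaches Tuesday, 7 March 2028.

7 March 2028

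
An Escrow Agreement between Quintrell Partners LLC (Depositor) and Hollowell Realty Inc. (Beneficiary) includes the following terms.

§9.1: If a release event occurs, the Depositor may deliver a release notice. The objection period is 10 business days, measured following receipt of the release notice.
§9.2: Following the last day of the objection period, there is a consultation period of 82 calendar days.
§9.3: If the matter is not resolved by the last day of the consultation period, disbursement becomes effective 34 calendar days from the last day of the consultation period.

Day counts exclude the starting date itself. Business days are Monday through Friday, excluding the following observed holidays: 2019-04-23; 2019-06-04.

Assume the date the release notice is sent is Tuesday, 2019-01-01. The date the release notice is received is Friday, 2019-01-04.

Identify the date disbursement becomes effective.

2019-05-14

The last day of the objection period: counting 10 business days from Friday, 2019-01-04 (Jan 7, Jan 8, Jan 9, Jan 10, Jan 11, Jan 14, Jan 15, Jan 16, Jan 17, Jan 18, skipping weekends) reaches Friday, 2019-01-18.
Adding 82 calendar days to 2019-01-18 gives 2019-04-10, which is the last day of the consultation period.
The date disbursement becomes effective: 34 calendar days after 2019-04-10 is 2019-05-14.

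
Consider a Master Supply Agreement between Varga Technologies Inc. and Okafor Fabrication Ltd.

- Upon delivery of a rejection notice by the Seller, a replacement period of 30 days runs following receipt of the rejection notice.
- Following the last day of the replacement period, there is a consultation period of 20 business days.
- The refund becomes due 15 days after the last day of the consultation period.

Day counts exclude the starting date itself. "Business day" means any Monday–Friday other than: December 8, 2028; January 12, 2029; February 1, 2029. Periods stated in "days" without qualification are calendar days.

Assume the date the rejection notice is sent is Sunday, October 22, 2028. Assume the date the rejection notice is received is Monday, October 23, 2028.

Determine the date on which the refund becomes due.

January 5, 2029

Adding 30 calendar days to October 23, 2028 gives November 22, 2028, which is the last day of the replacement period.
From Wednesday, November 22, 2028, 20 business days (Nov 23, Nov 24, Nov 27, Nov 28, …, Dec 19, Dec 20, Dec 21, skipping weekends and the listed holiday on Dec 8) brings us to Thursday, December 21, 2028, which is the last day of the consultation period.
The date on which the refund becomes due: December 21, 2028 + 15 days = January 5, 2029.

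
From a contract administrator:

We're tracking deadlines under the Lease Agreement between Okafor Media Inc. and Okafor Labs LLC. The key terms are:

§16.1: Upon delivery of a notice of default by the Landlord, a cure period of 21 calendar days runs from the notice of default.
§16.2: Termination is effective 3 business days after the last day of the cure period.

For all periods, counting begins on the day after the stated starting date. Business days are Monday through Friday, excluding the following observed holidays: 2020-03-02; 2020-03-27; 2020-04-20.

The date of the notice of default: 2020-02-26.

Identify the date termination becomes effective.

The last day of the cure period: 21 calendar days after 2020-02-26 is 2020-03-18.
The date termination becomes effective: 3 business days after Wednesday, 2020-03-18, skipping weekends — Mar 19, Mar 20, Mar 23 — lands on Monday, 2020-03-23.

2020-03-23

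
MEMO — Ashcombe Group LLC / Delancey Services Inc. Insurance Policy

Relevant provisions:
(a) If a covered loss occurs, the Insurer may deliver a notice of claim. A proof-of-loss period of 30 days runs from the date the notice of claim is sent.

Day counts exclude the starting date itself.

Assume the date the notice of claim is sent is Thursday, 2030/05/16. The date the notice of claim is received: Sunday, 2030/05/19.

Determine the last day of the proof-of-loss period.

2030/06/15

The last day of the proof-of-loss period: 30 calendar days after 2030/05/16 is 2030/06/15.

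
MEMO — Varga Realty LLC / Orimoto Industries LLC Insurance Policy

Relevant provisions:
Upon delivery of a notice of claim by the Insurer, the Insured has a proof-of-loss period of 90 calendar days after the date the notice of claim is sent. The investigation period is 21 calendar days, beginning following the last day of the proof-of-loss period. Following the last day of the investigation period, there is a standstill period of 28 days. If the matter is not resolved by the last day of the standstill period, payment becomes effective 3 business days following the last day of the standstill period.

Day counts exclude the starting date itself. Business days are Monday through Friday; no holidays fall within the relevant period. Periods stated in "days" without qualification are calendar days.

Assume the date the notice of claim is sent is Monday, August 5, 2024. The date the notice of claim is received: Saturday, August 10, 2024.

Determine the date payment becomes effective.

Adding 90 calendar days to August 5, 2024 gives November 3, 2024, which is the last day of the proof-of-loss period.
Adding 21 calendar days to November 3, 2024 gives November 24, 2024, which is the last day of the investigation period.
The last day of the standstill period: 28 calendar days after November 24, 2024 is December 22, 2024.
From Sunday, December 22, 2024, 3 business days (Dec 23, Dec 24, Dec 25, skipping weekends) brings us to Wednesday, December 25, 2024, which is the date payment becomes effective.

December 25, 2024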